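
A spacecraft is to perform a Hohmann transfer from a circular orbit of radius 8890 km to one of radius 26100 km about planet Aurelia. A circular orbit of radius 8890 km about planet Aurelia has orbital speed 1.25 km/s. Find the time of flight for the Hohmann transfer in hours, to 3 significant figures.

t = 17.1 hours

From the circular-orbit relation v² = μ/r at r = 8890 km: μ = v²r = (1.25)² × 8890 = 13890.6 km³/s².
Transfer-ellipse semi-major axis a_t = (r₁ + r₂)/2 = (8890 + 26100)/2 = 17495 km.
By Kepler's third law the transfer-orbit period is T = 2π√(a_t³/μ), so t = T/2 = 61680 s.
Converting: 61680 s ÷ 3600 s/hour = 17.1 hours.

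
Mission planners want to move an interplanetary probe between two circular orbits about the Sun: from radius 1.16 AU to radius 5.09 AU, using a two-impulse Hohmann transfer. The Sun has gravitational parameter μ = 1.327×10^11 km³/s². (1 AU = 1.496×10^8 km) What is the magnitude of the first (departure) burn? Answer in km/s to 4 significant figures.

In km: r₁ = 1.16 × 1.496×10^8 = 1.73536×10^8 km; r₂ = 5.09 × 1.496×10^8 = 7.61464×10^8 km.
Semi-major axis of the transfer orbit: a_t = (1.73536×10^8 + 7.61464×10^8)/2 = 4.675×10^8 km.
Circular speed at r = 1.73536×10^8 km: v_c = √(μ/r) = 27.653 km/s.
Vis-viva on the transfer ellipse at r = 1.73536×10^8 km gives v_t = √[μ(2/r − 1/a_t)] = 35.292 km/s.
Δv₁ = |v_t − v_c| = |35.292 − 27.653| = 7.639 km/s.

Δv₁ = 7.639 km/s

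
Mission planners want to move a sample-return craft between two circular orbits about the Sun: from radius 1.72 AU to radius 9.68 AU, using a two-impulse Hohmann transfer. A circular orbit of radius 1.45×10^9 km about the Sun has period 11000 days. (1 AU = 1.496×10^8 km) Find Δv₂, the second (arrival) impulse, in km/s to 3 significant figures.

Δv₂ = 4.32 km/s

From Kepler's third law T² = 4π²r³/μ at r = 1.45×10^9 km, T = 11000 days = 11000 × 86400 s = 9.504×10^8 s: μ = 4π²r³/T² = 1.33245×10^11 km³/s².
In km: r₁ = 1.72 × 1.496×10^8 = 2.57312×10^8 km; r₂ = 9.68 × 1.496×10^8 = 1.448128×10^9 km.
Semi-major axis of the transfer orbit: a_t = (2.57312×10^8 + 1.448128×10^9)/2 = 8.5272×10^8 km.
Circular speed at r = 1.448128×10^9 km: v_c = √(μ/r) = 9.592 km/s.
Transfer-orbit speed at the same r (vis-viva, a = a_t): v_t = √[μ(2/r − 1/a_t)] = 5.269 km/s.
Δv₂ = |v_t − v_c| = |5.269 − 9.592| = 4.323 km/s.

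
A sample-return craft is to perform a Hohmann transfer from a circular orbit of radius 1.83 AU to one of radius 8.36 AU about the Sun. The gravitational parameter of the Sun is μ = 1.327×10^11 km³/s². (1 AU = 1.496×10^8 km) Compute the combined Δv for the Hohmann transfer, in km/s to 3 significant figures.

In km: r₁ = 1.83 × 1.496×10^8 = 2.73768×10^8 km; r₂ = 8.36 × 1.496×10^8 = 1.250656×10^9 km.
Transfer-ellipse semi-major axis a_t = (r₁ + r₂)/2 = (2.73768×10^8 + 1.250656×10^9)/2 = 7.62212×10^8 km.
At r₁ the circular-orbit speed is v₁ = √(μ/r₁) = 22.0163 km/s.
On the transfer ellipse at r₁, vis-viva equation gives v_p = √[μ(2/r₁ − 1/a_t)] = 28.2017 km/s.
First burn Δv₁ = |v_p − v₁| = 6.185 km/s.
Circular speed at r₂: v₂ = √(μ/r₂) = 10.30 km/s.
Transfer-orbit speed at r₂: v_a = √[μ(2/r₂ − 1/a_t)] = 6.173 km/s.
Second burn Δv₂ = |v₂ − v_a| = 4.127 km/s.
Total Δv = Δv₁ + Δv₂ = 10.31 km/s.

Δv = 10.3 km/s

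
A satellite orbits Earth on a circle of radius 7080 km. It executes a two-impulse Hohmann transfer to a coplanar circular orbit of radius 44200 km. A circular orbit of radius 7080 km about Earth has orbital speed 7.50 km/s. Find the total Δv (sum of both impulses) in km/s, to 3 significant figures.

From the circular-orbit relation v² = μ/r at r = 7080 km: μ = v²r = (7.50)² × 7080 = 3.98250×10^5 km³/s².
The Hohmann ellipse has a_t = (r₁ + r₂)/2 = 25640 km.
Circular speed at r₁: v₁ = √(μ/r₁) = √(3.98250×10^5/7080) = 7.5000 km/s.
Transfer-orbit speed at r₁ (vis-viva): v_p = √[μ(2/r₁ − 1/a_t)] = 9.8472 km/s.
First burn Δv₁ = |v_p − v₁| = 2.3472 km/s.
Circular speed at r₂: v₂ = √(μ/r₂) = 3.0017 km/s.
Transfer-orbit speed at r₂: v_a = √[μ(2/r₂ − 1/a_t)] = 1.5773 km/s.
Second burn Δv₂ = |v₂ − v_a| = 1.4244 km/s.
Δv = Δv₁ + Δv₂ = 2.3472 + 1.4244 = 3.772 km/s.

Δv = 3.77 km/s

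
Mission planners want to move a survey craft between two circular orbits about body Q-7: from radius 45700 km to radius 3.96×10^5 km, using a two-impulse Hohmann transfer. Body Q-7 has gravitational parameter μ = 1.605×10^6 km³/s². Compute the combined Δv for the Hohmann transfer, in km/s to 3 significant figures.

Δv = 3.11 km/s

The Hohmann ellipse has a_t = (r₁ + r₂)/2 = 2.2085×10^5 km.
At r₁ the circular-orbit speed is v₁ = √(μ/r₁) = 5.92624 km/s.
On the transfer ellipse at r₁, v² = μ(2/r − 1/a) gives v_p = √[μ(2/r₁ − 1/a_t)] = 7.93557 km/s.
First burn Δv₁ = |v_p − v₁| = 2.0093 km/s.
At r₂, v₂ = √(μ/r₂) = 2.0132 km/s.
Transfer-orbit speed at r₂: v_a = √[μ(2/r₂ − 1/a_t)] = 0.91580 km/s.
Second burn Δv₂ = |v₂ − v_a| = 1.0974 km/s.
Total Δv = Δv₁ + Δv₂ = 3.107 km/s.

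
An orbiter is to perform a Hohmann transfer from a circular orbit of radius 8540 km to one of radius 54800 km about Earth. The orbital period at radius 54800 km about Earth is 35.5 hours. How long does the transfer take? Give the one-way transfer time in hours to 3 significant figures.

From Kepler's third law T² = 4π²r³/μ at r = 54800 km, T = 35.5 hours = 35.5 × 3600 s = 1.278×10^5 s: μ = 4π²r³/T² = 3.97777×10^5 km³/s².
Transfer-ellipse semi-major axis a_t = (r₁ + r₂)/2 = (8540 + 54800)/2 = 31670 km.
Half the transfer-orbit period gives t = π√(a_t³/μ) = 28070 s.
Converting: 28070 s ÷ 3600 s/hour = 7.80 hours.

t = 7.80 hours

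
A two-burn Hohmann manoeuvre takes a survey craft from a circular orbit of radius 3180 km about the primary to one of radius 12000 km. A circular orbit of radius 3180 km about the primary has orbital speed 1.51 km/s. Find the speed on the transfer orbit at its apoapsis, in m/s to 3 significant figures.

v = 503 m/s

From the circular-orbit relation v² = μ/r at r = 3180 km: μ = v²r = (1.51)² × 3180 = 7250.72 km³/s².
The Hohmann ellipse has a_t = (r₁ + r₂)/2 = 7590 km.
At apoapsis, r = 12000 km.
From the vis-viva equation, v = √[μ(2/r − 1/a_t)] = 0.5031 km/s.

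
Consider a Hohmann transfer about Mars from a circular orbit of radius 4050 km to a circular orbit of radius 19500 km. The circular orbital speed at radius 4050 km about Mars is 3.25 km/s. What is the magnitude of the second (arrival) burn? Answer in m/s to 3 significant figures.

Δv₂ = 612 m/s

From the circular-orbit relation v² = μ/r at r = 4050 km: μ = v²r = (3.25)² × 4050 = 42778.1 km³/s².
Semi-major axis of the transfer orbit: a_t = (4050 + 19500)/2 = 11775 km.
Circular speed at r = 19500 km: v_c = √(μ/r) = 1.4811 km/s.
Vis-viva on the transfer ellipse at r = 19500 km gives v_t = √[μ(2/r − 1/a_t)] = 0.86864 km/s.
Δv₂ = |v_t − v_c| = |0.86864 − 1.4811| = 0.6125 km/s.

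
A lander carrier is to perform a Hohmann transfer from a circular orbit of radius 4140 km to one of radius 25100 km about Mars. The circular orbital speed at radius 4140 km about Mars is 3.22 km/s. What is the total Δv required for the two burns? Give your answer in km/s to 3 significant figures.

From the circular-orbit relation v² = μ/r at r = 4140 km: μ = v²r = (3.22)² × 4140 = 42925.2 km³/s².
Transfer-ellipse semi-major axis a_t = (r₁ + r₂)/2 = (4140 + 25100)/2 = 14620 km.
Circular speed at r₁: v₁ = √(μ/r₁) = √(42925.2/4140) = 3.2200 km/s.
On the transfer ellipse at r₁, vis-viva gives v_p = √[μ(2/r₁ − 1/a_t)] = 4.2191 km/s.
First burn Δv₁ = |v_p − v₁| = 0.9991 km/s.
At r₂, v₂ = √(μ/r₂) = 1.3077 km/s.
Transfer-orbit speed at r₂: v_a = √[μ(2/r₂ − 1/a_t)] = 0.69590 km/s.
Second burn Δv₂ = |v₂ − v_a| = 0.6118 km/s.
Δv = Δv₁ + Δv₂ = 0.9991 + 0.6118 = 1.611 km/s.

Δv = 1.61 km/s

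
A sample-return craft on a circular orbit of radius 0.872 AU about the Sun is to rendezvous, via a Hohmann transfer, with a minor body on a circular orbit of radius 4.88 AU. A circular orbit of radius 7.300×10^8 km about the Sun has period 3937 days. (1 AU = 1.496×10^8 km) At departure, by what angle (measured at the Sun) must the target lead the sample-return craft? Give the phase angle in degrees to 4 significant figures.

φ = 98.56°

From Kepler's third law T² = 4π²r³/μ at r = 7.300×10^8 km, T = 3937 days = 3937 × 86400 s = 3.401568×10^8 s: μ = 4π²r³/T² = 1.32730×10^11 km³/s².
In km: r₁ = 0.872 × 1.496×10^8 = 1.304512×10^8 km; r₂ = 4.88 × 1.496×10^8 = 7.30048×10^8 km.
The Hohmann ellipse has a_t = (r₁ + r₂)/2 = 4.302496×10^8 km.
Transfer time t = π√(a_t³/μ) = 7.6957×10^7 s.
The target's mean motion on its circular orbit is ω₂ = √(μ/r₂³) = 1.8470×10^-8 rad/s.
Angle swept by the target during transfer: ω₂·t = 1.4214 rad = 81.44°.
The sample-return craft traverses 180° on the transfer ellipse, so the target must lead by 180° − 81.44° = 98.56°.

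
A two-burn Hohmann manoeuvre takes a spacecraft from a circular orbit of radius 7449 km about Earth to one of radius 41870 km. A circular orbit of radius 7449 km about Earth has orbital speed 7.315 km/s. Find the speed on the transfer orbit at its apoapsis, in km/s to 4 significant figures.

v = 1.696 km/s

From the circular-orbit relation v² = μ/r at r = 7449 km: μ = v²r = (7.315)² × 7449 = 3.98590×10^5 km³/s².
Transfer-ellipse semi-major axis a_t = (r₁ + r₂)/2 = (7449 + 41870)/2 = 24659.5 km.
The apoapsis of the transfer ellipse is at r = 41870 km.
Vis-viva: v = √[μ(2/r − 1/a_t)] = √[3.98590×10^5 × (2/41870 − 1/24659.5)] = 1.696 km/s.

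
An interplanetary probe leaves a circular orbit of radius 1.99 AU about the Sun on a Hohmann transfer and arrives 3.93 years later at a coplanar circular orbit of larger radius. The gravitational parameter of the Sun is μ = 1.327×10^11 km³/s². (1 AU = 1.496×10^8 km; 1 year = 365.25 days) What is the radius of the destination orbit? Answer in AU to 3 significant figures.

In km: r₁ = 1.99 × 1.496×10^8 = 2.97704×10^8 km.
Transfer time t = 3.93 years × 365.25 × 86400 s = 1.24021368×10^8 s, and t = π√(a_t³/μ).
So a_t = (μ t²/π²)^(1/3) = (1.327×10^11 × (1.24021368×10^8)² / π²)^(1/3) = 5.9136×10^8 km.
Since a_t = (r₁ + r₂)/2, r₂ = 2a_t − r₁ = 2×5.9136×10^8 − 2.97704×10^8 = 8.85016×10^8 km.
In AU: r₂ = 8.85016×10^8 / 1.496×10^8 = 5.92 AU.

r₂ = 5.92 AU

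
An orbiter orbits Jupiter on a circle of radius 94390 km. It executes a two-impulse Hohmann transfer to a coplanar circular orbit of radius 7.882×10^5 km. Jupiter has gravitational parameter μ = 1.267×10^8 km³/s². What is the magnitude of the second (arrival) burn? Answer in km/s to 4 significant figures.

The Hohmann ellipse has a_t = (r₁ + r₂)/2 = 4.41295×10^5 km.
Circular speed at r = 7.882×10^5 km: v_c = √(μ/r) = 12.679 km/s.
Vis-viva on the transfer ellipse at r = 7.882×10^5 km gives v_t = √[μ(2/r − 1/a_t)] = 5.8637 km/s.
Δv₂ = |v_t − v_c| = |5.8637 − 12.679| = 6.815 km/s.

Δv₂ = 6.815 km/s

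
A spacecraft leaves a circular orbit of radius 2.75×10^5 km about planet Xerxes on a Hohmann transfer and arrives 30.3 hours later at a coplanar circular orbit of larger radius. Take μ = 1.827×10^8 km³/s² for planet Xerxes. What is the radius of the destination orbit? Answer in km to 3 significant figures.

r₂ = 9.33×10^5 km

Transfer time t = 30.3 hours = 1.0908×10^5 s, and t = π√(a_t³/μ).
So a_t = (μ t²/π²)^(1/3) = (1.827×10^8 × (1.0908×10^5)² / π²)^(1/3) = 6.0392×10^5 km.
Since a_t = (r₁ + r₂)/2, r₂ = 2a_t − r₁ = 2×6.0392×10^5 − 2.750×10^5 = 9.3284×10^5 km.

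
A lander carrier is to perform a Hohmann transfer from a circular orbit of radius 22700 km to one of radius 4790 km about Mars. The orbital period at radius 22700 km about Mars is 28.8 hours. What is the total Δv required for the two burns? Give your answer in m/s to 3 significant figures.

From Kepler's third law T² = 4π²r³/μ at r = 22700 km, T = 28.8 hours = 28.8 × 3600 s = 1.0368×10^5 s: μ = 4π²r³/T² = 42958.3 km³/s².
The Hohmann ellipse has a_t = (r₁ + r₂)/2 = 13745 km.
At r₁ the circular-orbit speed is v₁ = √(μ/r₁) = 1.3757 km/s.
Transfer-orbit speed at r₁ (vis-viva equation): v_a = √[μ(2/r₁ − 1/a_t)] = 0.81209 km/s.
First burn Δv₁ = |v_a − v₁| = 0.5636 km/s.
Circular speed at r₂: v₂ = √(μ/r₂) = 2.9947 km/s.
Transfer-orbit speed at r₂: v_p = √[μ(2/r₂ − 1/a_t)] = 3.8485 km/s.
Second burn Δv₂ = |v₂ − v_p| = 0.8538 km/s.
Total Δv = Δv₁ + Δv₂ = 1.417 km/s.

Δv = 1420 m/s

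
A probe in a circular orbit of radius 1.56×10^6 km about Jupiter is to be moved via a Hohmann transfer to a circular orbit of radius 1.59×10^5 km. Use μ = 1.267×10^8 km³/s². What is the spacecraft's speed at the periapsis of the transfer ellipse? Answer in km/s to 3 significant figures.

v = 38.0 km/s

Transfer-ellipse semi-major axis a_t = (r₁ + r₂)/2 = (1.560×10^6 + 1.590×10^5)/2 = 8.595×10^5 km.
The periapsis of the transfer ellipse is at r = 1.590×10^5 km.
From the vis-viva equation, v = √[μ(2/r − 1/a_t)] = 38.03 km/s.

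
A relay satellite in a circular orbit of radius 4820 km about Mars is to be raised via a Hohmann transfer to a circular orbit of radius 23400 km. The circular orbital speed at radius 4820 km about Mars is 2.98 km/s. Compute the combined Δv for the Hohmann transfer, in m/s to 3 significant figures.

Δv = 1420 m/s

From the circular-orbit relation v² = μ/r at r = 4820 km: μ = v²r = (2.98)² × 4820 = 42803.5 km³/s².
Semi-major axis of the transfer orbit: a_t = (4820 + 23400)/2 = 14110 km.
At r₁ the circular-orbit speed is v₁ = √(μ/r₁) = 2.9800 km/s.
Transfer-orbit speed at r₁ (vis-viva equation): v_p = √[μ(2/r₁ − 1/a_t)] = 3.8376 km/s.
First burn Δv₁ = |v_p − v₁| = 0.8576 km/s.
At r₂, v₂ = √(μ/r₂) = 1.3525 km/s.
Transfer-orbit speed at r₂: v_a = √[μ(2/r₂ − 1/a_t)] = 0.79048 km/s.
Second burn Δv₂ = |v₂ − v_a| = 0.5620 km/s.
Δv = Δv₁ + Δv₂ = 0.8576 + 0.5620 = 1.420 km/s.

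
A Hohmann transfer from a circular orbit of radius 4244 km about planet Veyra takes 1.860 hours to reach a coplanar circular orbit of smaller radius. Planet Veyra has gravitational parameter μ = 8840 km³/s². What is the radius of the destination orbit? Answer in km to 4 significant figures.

r₂ = 2605 km

Transfer time t = 1.860 hours = 6696 s, and t = π√(a_t³/μ).
So a_t = (μ t²/π²)^(1/3) = (8840 × (6696)² / π²)^(1/3) = 3424.5 km.
Since a_t = (r₁ + r₂)/2, r₂ = 2a_t − r₁ = 2×3424.5 − 4244 = 2605 km.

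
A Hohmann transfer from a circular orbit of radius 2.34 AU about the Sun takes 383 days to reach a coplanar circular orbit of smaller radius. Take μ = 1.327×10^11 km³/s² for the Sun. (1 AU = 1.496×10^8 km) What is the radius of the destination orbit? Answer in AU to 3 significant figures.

r₂ = 0.937 AU

In km: r₁ = 2.34 × 1.496×10^8 = 3.50064×10^8 km.
Transfer time t = 383 days = 3.30912×10^7 s, and t = π√(a_t³/μ).
So a_t = (μ t²/π²)^(1/3) = (1.327×10^11 × (3.30912×10^7)² / π²)^(1/3) = 2.4509×10^8 km.
Since a_t = (r₁ + r₂)/2, r₂ = 2a_t − r₁ = 2×2.4509×10^8 − 3.50064×10^8 = 1.40116×10^8 km.
In AU: r₂ = 1.40116×10^8 / 1.496×10^8 = 0.937 AU.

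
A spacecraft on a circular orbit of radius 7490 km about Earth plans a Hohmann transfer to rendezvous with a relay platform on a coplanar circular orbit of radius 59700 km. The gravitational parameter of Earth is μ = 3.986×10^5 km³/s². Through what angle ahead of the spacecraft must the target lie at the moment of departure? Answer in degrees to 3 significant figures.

φ = 104°

Transfer-ellipse semi-major axis a_t = (r₁ + r₂)/2 = (7490 + 59700)/2 = 33595 km.
Transfer time t = π√(a_t³/μ) = 30640.3 s.
The target's mean motion on its circular orbit is ω₂ = √(μ/r₂³) = 4.32820×10^-5 rad/s.
Angle swept by the target during transfer: ω₂·t = 1.32617 rad = 75.98°.
The spacecraft traverses 180° on the transfer ellipse, so the target must lead by 180° − 75.98° = 104°.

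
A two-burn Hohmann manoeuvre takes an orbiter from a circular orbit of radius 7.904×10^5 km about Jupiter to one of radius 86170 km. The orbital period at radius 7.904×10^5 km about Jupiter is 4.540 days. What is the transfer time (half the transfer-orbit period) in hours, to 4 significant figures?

t = 22.50 hours

From Kepler's third law T² = 4π²r³/μ at r = 7.904×10^5 km, T = 4.540 days = 4.540 × 86400 s = 3.92256×10^5 s: μ = 4π²r³/T² = 1.26696×10^8 km³/s².
Semi-major axis of the transfer orbit: a_t = (7.904×10^5 + 86170)/2 = 4.38285×10^5 km.
By Kepler's third law the transfer-orbit period is T = 2π√(a_t³/μ), so t = T/2 = 80985 s.
Converting: 80985 s ÷ 3600 s/hour = 22.50 hours.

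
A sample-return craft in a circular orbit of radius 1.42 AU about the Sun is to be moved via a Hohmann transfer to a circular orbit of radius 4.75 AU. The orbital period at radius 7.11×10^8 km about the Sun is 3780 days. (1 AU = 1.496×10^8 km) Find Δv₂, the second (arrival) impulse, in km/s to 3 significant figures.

Δv₂ = 4.40 km/s

From Kepler's third law T² = 4π²r³/μ at r = 7.11×10^8 km, T = 3780 days = 3780 × 86400 s = 3.26592×10^8 s: μ = 4π²r³/T² = 1.33032×10^11 km³/s².
In km: r₁ = 1.42 × 1.496×10^8 = 2.12432×10^8 km; r₂ = 4.75 × 1.496×10^8 = 7.106×10^8 km.
Semi-major axis of the transfer orbit: a_t = (2.12432×10^8 + 7.106×10^8)/2 = 4.61516×10^8 km.
On the circular orbit at r = 7.106×10^8 km, v_c = √(μ/r) = 13.683 km/s.
Transfer-orbit speed at the same r (vis-viva, a = a_t): v_t = √[μ(2/r − 1/a_t)] = 9.2829 km/s.
Δv₂ = |v_t − v_c| = |9.2829 − 13.683| = 4.400 km/s.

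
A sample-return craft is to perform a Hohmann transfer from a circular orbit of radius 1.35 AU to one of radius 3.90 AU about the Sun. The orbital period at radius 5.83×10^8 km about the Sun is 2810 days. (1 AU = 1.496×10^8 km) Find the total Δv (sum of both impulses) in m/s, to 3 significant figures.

Δv = 9880 m/s

From Kepler's third law T² = 4π²r³/μ at r = 5.83×10^8 km, T = 2810 days = 2810 × 86400 s = 2.42784×10^8 s: μ = 4π²r³/T² = 1.32717×10^11 km³/s².
In km: r₁ = 1.35 × 1.496×10^8 = 2.0196×10^8 km; r₂ = 3.90 × 1.496×10^8 = 5.8344×10^8 km.
Semi-major axis of the transfer orbit: a_t = (2.0196×10^8 + 5.8344×10^8)/2 = 3.927×10^8 km.
Circular speed at r₁: v₁ = √(μ/r₁) = √(1.32717×10^11/2.0196×10^8) = 25.6348 km/s.
Transfer-orbit speed at r₁ (vis-viva): v_p = √[μ(2/r₁ − 1/a_t)] = 31.2462 km/s.
First burn Δv₁ = |v_p − v₁| = 5.6114 km/s.
Circular speed at r₂: v₂ = √(μ/r₂) = 15.0822 km/s.
Transfer-orbit speed at r₂: v_a = √[μ(2/r₂ − 1/a_t)] = 10.8160 km/s.
Second burn Δv₂ = |v₂ − v_a| = 4.2662 km/s.
Δv = Δv₁ + Δv₂ = 5.6114 + 4.2662 = 9.878 km/s.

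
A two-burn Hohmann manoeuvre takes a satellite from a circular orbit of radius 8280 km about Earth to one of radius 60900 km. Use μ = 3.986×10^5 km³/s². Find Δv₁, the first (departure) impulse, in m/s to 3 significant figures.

Transfer-ellipse semi-major axis a_t = (r₁ + r₂)/2 = (8280 + 60900)/2 = 34590 km.
On the circular orbit at r = 8280 km, v_c = √(μ/r) = 6.938 km/s.
Transfer-orbit speed at the same r (vis-viva, a = a_t): v_t = √[μ(2/r − 1/a_t)] = 9.206 km/s.
Δv₁ = |v_t − v_c| = |9.206 − 6.938| = 2.268 km/s.

Δv₁ = 2270 m/s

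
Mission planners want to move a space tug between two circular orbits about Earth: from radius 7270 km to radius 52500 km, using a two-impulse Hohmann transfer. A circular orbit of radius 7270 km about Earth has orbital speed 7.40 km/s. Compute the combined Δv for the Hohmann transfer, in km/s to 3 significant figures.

Δv = 3.80 km/s

From the circular-orbit relation v² = μ/r at r = 7270 km: μ = v²r = (7.40)² × 7270 = 3.98105×10^5 km³/s².
The Hohmann ellipse has a_t = (r₁ + r₂)/2 = 29885 km.
Circular speed at r₁: v₁ = √(μ/r₁) = √(3.98105×10^5/7270) = 7.400 km/s.
Transfer-orbit speed at r₁ (v² = μ(2/r − 1/a)): v_p = √[μ(2/r₁ − 1/a_t)] = 9.808 km/s.
First burn Δv₁ = |v_p − v₁| = 2.408 km/s.
At r₂, v₂ = √(μ/r₂) = 2.754 km/s.
Transfer-orbit speed at r₂: v_a = √[μ(2/r₂ − 1/a_t)] = 1.358 km/s.
Second burn Δv₂ = |v₂ − v_a| = 1.396 km/s.
Total Δv = Δv₁ + Δv₂ = 3.804 km/s.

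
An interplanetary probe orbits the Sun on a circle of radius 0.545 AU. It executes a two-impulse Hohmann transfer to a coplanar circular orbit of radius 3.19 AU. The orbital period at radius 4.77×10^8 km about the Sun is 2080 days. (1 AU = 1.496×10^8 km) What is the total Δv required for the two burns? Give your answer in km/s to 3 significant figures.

From Kepler's third law T² = 4π²r³/μ at r = 4.77×10^8 km, T = 2080 days = 2080 × 86400 s = 1.79712×10^8 s: μ = 4π²r³/T² = 1.32666×10^11 km³/s².
In km: r₁ = 0.545 × 1.496×10^8 = 8.1532×10^7 km; r₂ = 3.19 × 1.496×10^8 = 4.77224×10^8 km.
Semi-major axis of the transfer orbit: a_t = (8.1532×10^7 + 4.77224×10^8)/2 = 2.79378×10^8 km.
Circular speed at r₁: v₁ = √(μ/r₁) = √(1.32666×10^11/8.1532×10^7) = 40.34 km/s.
Transfer-orbit speed at r₁ (vis-viva equation): v_p = √[μ(2/r₁ − 1/a_t)] = 52.72 km/s.
First burn Δv₁ = |v_p − v₁| = 12.38 km/s.
Circular speed at r₂: v₂ = √(μ/r₂) = 16.673 km/s.
Transfer-orbit speed at r₂: v_a = √[μ(2/r₂ − 1/a_t)] = 9.0071 km/s.
Second burn Δv₂ = |v₂ − v_a| = 7.666 km/s.
Δv = Δv₁ + Δv₂ = 12.38 + 7.666 = 20.05 km/s.

Δv = 20.0 km/s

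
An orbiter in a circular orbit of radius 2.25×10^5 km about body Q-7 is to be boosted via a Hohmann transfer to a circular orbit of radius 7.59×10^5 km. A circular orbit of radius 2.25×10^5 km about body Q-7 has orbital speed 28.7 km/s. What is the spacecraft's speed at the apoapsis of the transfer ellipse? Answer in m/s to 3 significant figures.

From the circular-orbit relation v² = μ/r at r = 2.25×10^5 km: μ = v²r = (28.7)² × 2.25×10^5 = 1.85330×10^8 km³/s².
Semi-major axis of the transfer orbit: a_t = (2.250×10^5 + 7.590×10^5)/2 = 4.920×10^5 km.
The apoapsis of the transfer ellipse is at r = 7.590×10^5 km.
Vis-viva: v = √[μ(2/r − 1/a_t)] = √[1.85330×10^8 × (2/7.590×10^5 − 1/4.920×10^5)] = 10.57 km/s.

v = 10600 m/s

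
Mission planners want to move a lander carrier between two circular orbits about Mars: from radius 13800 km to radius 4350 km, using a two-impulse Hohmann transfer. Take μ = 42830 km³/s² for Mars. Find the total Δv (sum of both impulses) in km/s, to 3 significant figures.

Δv = 1.27 km/s

Transfer-ellipse semi-major axis a_t = (r₁ + r₂)/2 = (13800 + 4350)/2 = 9075 km.
Circular speed at r₁: v₁ = √(μ/r₁) = √(42830/13800) = 1.762 km/s.
Transfer-orbit speed at r₁ (vis-viva): v_a = √[μ(2/r₁ − 1/a_t)] = 1.220 km/s.
First burn Δv₁ = |v_a − v₁| = 0.5420 km/s.
At r₂, v₂ = √(μ/r₂) = 3.1378 km/s.
Transfer-orbit speed at r₂: v_p = √[μ(2/r₂ − 1/a_t)] = 3.8694 km/s.
Second burn Δv₂ = |v₂ − v_p| = 0.7316 km/s.
Δv = Δv₁ + Δv₂ = 0.5420 + 0.7316 = 1.274 km/s.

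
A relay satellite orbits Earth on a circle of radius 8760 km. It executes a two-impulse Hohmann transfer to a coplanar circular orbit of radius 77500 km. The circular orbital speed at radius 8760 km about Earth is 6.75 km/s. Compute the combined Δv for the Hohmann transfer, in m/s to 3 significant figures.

From the circular-orbit relation v² = μ/r at r = 8760 km: μ = v²r = (6.75)² × 8760 = 3.99128×10^5 km³/s².
The Hohmann ellipse has a_t = (r₁ + r₂)/2 = 43130 km.
Circular speed at r₁: v₁ = √(μ/r₁) = √(3.99128×10^5/8760) = 6.750 km/s.
On the transfer ellipse at r₁, v² = μ(2/r − 1/a) gives v_p = √[μ(2/r₁ − 1/a_t)] = 9.048 km/s.
First burn Δv₁ = |v_p − v₁| = 2.298 km/s.
Circular speed at r₂: v₂ = √(μ/r₂) = 2.2694 km/s.
Transfer-orbit speed at r₂: v_a = √[μ(2/r₂ − 1/a_t)] = 1.0227 km/s.
Second burn Δv₂ = |v₂ − v_a| = 1.247 km/s.
Total Δv = Δv₁ + Δv₂ = 3.545 km/s.

Δv = 3540 m/s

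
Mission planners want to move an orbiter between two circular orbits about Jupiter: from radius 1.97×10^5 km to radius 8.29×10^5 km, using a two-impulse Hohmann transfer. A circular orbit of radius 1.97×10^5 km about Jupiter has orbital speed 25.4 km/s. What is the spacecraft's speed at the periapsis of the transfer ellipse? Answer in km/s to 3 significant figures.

v = 32.3 km/s

From the circular-orbit relation v² = μ/r at r = 1.97×10^5 km: μ = v²r = (25.4)² × 1.97×10^5 = 1.27097×10^8 km³/s².
The Hohmann ellipse has a_t = (r₁ + r₂)/2 = 5.130×10^5 km.
The periapsis of the transfer ellipse is at r = 1.970×10^5 km.
Vis-viva: v = √[μ(2/r − 1/a_t)] = √[1.27097×10^8 × (2/1.970×10^5 − 1/5.130×10^5)] = 32.29 km/s.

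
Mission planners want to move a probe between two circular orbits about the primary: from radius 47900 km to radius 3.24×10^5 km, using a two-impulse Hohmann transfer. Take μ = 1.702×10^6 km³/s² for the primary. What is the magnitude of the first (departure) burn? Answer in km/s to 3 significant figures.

Transfer-ellipse semi-major axis a_t = (r₁ + r₂)/2 = (47900 + 3.240×10^5)/2 = 1.8595×10^5 km.
Circular speed at r = 47900 km: v_c = √(μ/r) = 5.961 km/s.
Vis-viva on the transfer ellipse at r = 47900 km gives v_t = √[μ(2/r − 1/a_t)] = 7.868 km/s.
Δv₁ = |v_t − v_c| = |7.868 − 5.961| = 1.907 km/s.

Δv₁ = 1.91 km/s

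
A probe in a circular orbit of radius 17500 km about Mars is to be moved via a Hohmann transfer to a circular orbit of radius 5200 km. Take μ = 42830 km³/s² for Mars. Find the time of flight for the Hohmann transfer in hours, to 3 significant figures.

t = 5.10 hours

Transfer-ellipse semi-major axis a_t = (r₁ + r₂)/2 = (17500 + 5200)/2 = 11350 km.
By Kepler's third law the transfer-orbit period is T = 2π√(a_t³/μ), so t = T/2 = 18360 s.
Converting: 18360 s ÷ 3600 s/hour = 5.10 hours.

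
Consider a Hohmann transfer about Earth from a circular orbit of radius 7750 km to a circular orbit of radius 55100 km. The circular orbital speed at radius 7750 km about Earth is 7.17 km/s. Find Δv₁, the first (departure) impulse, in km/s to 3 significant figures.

Δv₁ = 2.32 km/s

From the circular-orbit relation v² = μ/r at r = 7750 km: μ = v²r = (7.17)² × 7750 = 3.98419×10^5 km³/s².
The Hohmann ellipse has a_t = (r₁ + r₂)/2 = 31425 km.
Circular speed at r = 7750 km: v_c = √(μ/r) = 7.170 km/s.
Transfer-orbit speed at the same r (vis-viva, a = a_t): v_t = √[μ(2/r − 1/a_t)] = 9.494 km/s.
Δv₁ = |v_t − v_c| = |9.494 − 7.170| = 2.324 km/s.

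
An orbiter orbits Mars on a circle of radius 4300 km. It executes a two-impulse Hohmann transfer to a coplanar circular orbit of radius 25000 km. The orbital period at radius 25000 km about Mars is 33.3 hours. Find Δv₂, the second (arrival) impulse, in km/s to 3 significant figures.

From Kepler's third law T² = 4π²r³/μ at r = 25000 km, T = 33.3 hours = 33.3 × 3600 s = 1.1988×10^5 s: μ = 4π²r³/T² = 42922.6 km³/s².
Semi-major axis of the transfer orbit: a_t = (4300 + 25000)/2 = 14650 km.
On the circular orbit at r = 25000 km, v_c = √(μ/r) = 1.3103 km/s.
Transfer-orbit speed at the same r (vis-viva, a = a_t): v_t = √[μ(2/r − 1/a_t)] = 0.70989 km/s.
Δv₂ = |v_t − v_c| = |0.70989 − 1.3103| = 0.6004 km/s.

Δv₂ = 0.600 km/s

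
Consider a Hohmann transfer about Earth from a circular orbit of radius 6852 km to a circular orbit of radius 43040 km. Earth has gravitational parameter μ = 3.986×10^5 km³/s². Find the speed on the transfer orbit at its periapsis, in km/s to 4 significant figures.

Transfer-ellipse semi-major axis a_t = (r₁ + r₂)/2 = (6852 + 43040)/2 = 24946 km.
The periapsis of the transfer ellipse is at r = 6852 km.
Applying v² = μ(2/r − 1/a_t): v = 10.02 km/s.

v = 10.02 km/s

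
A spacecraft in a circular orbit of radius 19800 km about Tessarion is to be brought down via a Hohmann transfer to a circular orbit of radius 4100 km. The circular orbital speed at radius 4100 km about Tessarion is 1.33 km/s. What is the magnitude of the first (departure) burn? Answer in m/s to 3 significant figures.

Δv₁ = 251 m/s

From the circular-orbit relation v² = μ/r at r = 4100 km: μ = v²r = (1.33)² × 4100 = 7252.49 km³/s².
The Hohmann ellipse has a_t = (r₁ + r₂)/2 = 11950 km.
Circular speed at r = 19800 km: v_c = √(μ/r) = 0.6052 km/s.
Vis-viva on the transfer ellipse at r = 19800 km gives v_t = √[μ(2/r − 1/a_t)] = 0.3545 km/s.
Δv₁ = |v_t − v_c| = |0.3545 − 0.6052| = 0.2507 km/s.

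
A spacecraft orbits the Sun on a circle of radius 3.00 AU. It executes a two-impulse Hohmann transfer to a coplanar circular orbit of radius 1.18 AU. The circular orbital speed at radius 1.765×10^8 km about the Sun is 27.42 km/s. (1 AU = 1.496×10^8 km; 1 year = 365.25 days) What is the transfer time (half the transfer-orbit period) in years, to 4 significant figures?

t = 1.511 years

From the circular-orbit relation v² = μ/r at r = 1.765×10^8 km: μ = v²r = (27.42)² × 1.765×10^8 = 1.32703×10^11 km³/s².
In km: r₁ = 3.00 × 1.496×10^8 = 4.488×10^8 km; r₂ = 1.18 × 1.496×10^8 = 1.76528×10^8 km.
Transfer-ellipse semi-major axis a_t = (r₁ + r₂)/2 = (4.488×10^8 + 1.76528×10^8)/2 = 3.12664×10^8 km.
Half the transfer-orbit period gives t = π√(a_t³/μ) = 4.768×10^7 s.
Converting: 4.768×10^7 s ÷ 3.15576×10^7 s/year (365.25 × 86400) = 1.511 years.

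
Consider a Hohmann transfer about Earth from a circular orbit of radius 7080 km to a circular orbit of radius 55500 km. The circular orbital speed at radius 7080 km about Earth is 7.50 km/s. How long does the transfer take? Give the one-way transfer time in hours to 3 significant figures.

t = 7.65 hours

From the circular-orbit relation v² = μ/r at r = 7080 km: μ = v²r = (7.50)² × 7080 = 3.98250×10^5 km³/s².
Semi-major axis of the transfer orbit: a_t = (7080 + 55500)/2 = 31290 km.
By Kepler's third law the transfer-orbit period is T = 2π√(a_t³/μ), so t = T/2 = 27550 s.
Converting: 27550 s ÷ 3600 s/hour = 7.65 hours.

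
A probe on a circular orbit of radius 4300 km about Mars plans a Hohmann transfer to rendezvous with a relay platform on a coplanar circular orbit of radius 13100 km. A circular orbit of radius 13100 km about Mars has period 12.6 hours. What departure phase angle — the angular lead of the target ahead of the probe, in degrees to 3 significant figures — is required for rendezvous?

φ = 82.6°

From Kepler's third law T² = 4π²r³/μ at r = 13100 km, T = 12.6 hours = 12.6 × 3600 s = 45360 s: μ = 4π²r³/T² = 43134.8 km³/s².
Semi-major axis of the transfer orbit: a_t = (4300 + 13100)/2 = 8700 km.
Transfer time t = π√(a_t³/μ) = 12275 s.
The target's mean motion on its circular orbit is ω₂ = √(μ/r₂³) = 1.3852×10^-4 rad/s.
Angle swept by the target during transfer: ω₂·t = 1.7003 rad = 97.42°.
The probe traverses 180° on the transfer ellipse, so the target must lead by 180° − 97.42° = 82.6°.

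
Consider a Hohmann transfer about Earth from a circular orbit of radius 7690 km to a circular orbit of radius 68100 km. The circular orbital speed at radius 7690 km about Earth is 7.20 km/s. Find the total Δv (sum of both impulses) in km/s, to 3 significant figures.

From the circular-orbit relation v² = μ/r at r = 7690 km: μ = v²r = (7.20)² × 7690 = 3.98650×10^5 km³/s².
Semi-major axis of the transfer orbit: a_t = (7690 + 68100)/2 = 37895 km.
At r₁ the circular-orbit speed is v₁ = √(μ/r₁) = 7.200 km/s.
Transfer-orbit speed at r₁ (vis-viva): v_p = √[μ(2/r₁ − 1/a_t)] = 9.652 km/s.
First burn Δv₁ = |v_p − v₁| = 2.452 km/s.
At r₂, v₂ = √(μ/r₂) = 2.4195 km/s.
Transfer-orbit speed at r₂: v_a = √[μ(2/r₂ − 1/a_t)] = 1.0899 km/s.
Second burn Δv₂ = |v₂ − v_a| = 1.330 km/s.
Total Δv = Δv₁ + Δv₂ = 3.782 km/s.

Δv = 3.78 km/s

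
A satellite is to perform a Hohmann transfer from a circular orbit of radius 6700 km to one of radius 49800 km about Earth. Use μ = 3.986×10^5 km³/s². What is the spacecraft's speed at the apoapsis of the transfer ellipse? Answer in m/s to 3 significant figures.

Semi-major axis of the transfer orbit: a_t = (6700 + 49800)/2 = 28250 km.
The apoapsis of the transfer ellipse is at r = 49800 km.
Applying v² = μ(2/r − 1/a_t): v = 1.378 km/s.

v = 1380 m/s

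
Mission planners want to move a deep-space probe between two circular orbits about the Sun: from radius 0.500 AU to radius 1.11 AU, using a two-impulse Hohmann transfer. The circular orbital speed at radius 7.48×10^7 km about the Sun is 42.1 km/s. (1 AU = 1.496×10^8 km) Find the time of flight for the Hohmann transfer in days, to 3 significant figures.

t = 132 days

From the circular-orbit relation v² = μ/r at r = 7.48×10^7 km: μ = v²r = (42.1)² × 7.48×10^7 = 1.32576×10^11 km³/s².
In km: r₁ = 0.500 × 1.496×10^8 = 7.480×10^7 km; r₂ = 1.11 × 1.496×10^8 = 1.66056×10^8 km.
The Hohmann ellipse has a_t = (r₁ + r₂)/2 = 1.20428×10^8 km.
By Kepler's third law the transfer-orbit period is T = 2π√(a_t³/μ), so t = T/2 = 1.140×10^7 s.
Converting: 1.140×10^7 s ÷ 86400 s/day = 132 days.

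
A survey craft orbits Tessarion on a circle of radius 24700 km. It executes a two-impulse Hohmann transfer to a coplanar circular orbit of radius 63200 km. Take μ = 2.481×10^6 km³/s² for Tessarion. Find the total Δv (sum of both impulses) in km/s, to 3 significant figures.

Δv = 3.56 km/s

The Hohmann ellipse has a_t = (r₁ + r₂)/2 = 43950 km.
Circular speed at r₁: v₁ = √(μ/r₁) = √(2.481×10^6/24700) = 10.0222 km/s.
Transfer-orbit speed at r₁ (vis-viva): v_p = √[μ(2/r₁ − 1/a_t)] = 12.0183 km/s.
First burn Δv₁ = |v_p − v₁| = 1.9961 km/s.
At r₂, v₂ = √(μ/r₂) = 6.2655 km/s.
Transfer-orbit speed at r₂: v_a = √[μ(2/r₂ − 1/a_t)] = 4.6970 km/s.
Second burn Δv₂ = |v₂ − v_a| = 1.5685 km/s.
Δv = Δv₁ + Δv₂ = 1.9961 + 1.5685 = 3.565 km/s.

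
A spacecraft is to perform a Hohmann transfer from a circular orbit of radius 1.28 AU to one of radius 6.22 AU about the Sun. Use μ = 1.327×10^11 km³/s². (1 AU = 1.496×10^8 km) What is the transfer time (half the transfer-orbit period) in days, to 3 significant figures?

In km: r₁ = 1.28 × 1.496×10^8 = 1.91488×10^8 km; r₂ = 6.22 × 1.496×10^8 = 9.30512×10^8 km.
Semi-major axis of the transfer orbit: a_t = (1.91488×10^8 + 9.30512×10^8)/2 = 5.610×10^8 km.
Half the transfer-orbit period gives t = π√(a_t³/μ) = 1.146×10^8 s.
Converting: 1.146×10^8 s ÷ 86400 s/day = 1330 days.

t = 1330 days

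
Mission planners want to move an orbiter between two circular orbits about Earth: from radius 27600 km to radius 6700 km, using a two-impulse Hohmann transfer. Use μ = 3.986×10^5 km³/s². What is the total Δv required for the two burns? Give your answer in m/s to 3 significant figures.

The Hohmann ellipse has a_t = (r₁ + r₂)/2 = 17150 km.
Circular speed at r₁: v₁ = √(μ/r₁) = √(3.986×10^5/27600) = 3.800 km/s.
Transfer-orbit speed at r₁ (vis-viva): v_a = √[μ(2/r₁ − 1/a_t)] = 2.375 km/s.
First burn Δv₁ = |v_a − v₁| = 1.425 km/s.
At r₂, v₂ = √(μ/r₂) = 7.713 km/s.
Transfer-orbit speed at r₂: v_p = √[μ(2/r₂ − 1/a_t)] = 9.785 km/s.
Second burn Δv₂ = |v₂ − v_p| = 2.072 km/s.
Total Δv = Δv₁ + Δv₂ = 3.497 km/s.

Δv = 3500 m/s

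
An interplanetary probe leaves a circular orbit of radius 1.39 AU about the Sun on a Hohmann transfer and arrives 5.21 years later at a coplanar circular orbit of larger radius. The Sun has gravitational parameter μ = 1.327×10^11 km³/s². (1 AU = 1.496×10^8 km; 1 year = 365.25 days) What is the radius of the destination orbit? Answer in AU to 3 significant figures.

In km: r₁ = 1.39 × 1.496×10^8 = 2.07944×10^8 km.
Transfer time t = 5.21 years × 365.25 × 86400 s = 1.64415096×10^8 s, and t = π√(a_t³/μ).
So a_t = (μ t²/π²)^(1/3) = (1.327×10^11 × (1.64415096×10^8)² / π²)^(1/3) = 7.1365×10^8 km.
Since a_t = (r₁ + r₂)/2, r₂ = 2a_t − r₁ = 2×7.1365×10^8 − 2.07944×10^8 = 1.219356×10^9 km.
In AU: r₂ = 1.219356×10^9 / 1.496×10^8 = 8.15 AU.

r₂ = 8.15 AU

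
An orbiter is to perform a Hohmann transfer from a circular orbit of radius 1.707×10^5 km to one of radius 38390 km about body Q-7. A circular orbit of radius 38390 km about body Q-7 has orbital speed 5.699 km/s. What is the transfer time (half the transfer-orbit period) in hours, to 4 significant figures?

From the circular-orbit relation v² = μ/r at r = 38390 km: μ = v²r = (5.699)² × 38390 = 1.24685×10^6 km³/s².
Transfer-ellipse semi-major axis a_t = (r₁ + r₂)/2 = (1.707×10^5 + 38390)/2 = 1.04545×10^5 km.
Half the transfer-orbit period gives t = π√(a_t³/μ) = 95100 s.
Converting: 95100 s ÷ 3600 s/hour = 26.42 hours.

t = 26.42 hours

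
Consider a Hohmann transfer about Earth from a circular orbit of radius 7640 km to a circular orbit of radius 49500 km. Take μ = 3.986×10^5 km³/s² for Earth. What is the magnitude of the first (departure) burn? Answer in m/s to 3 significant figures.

The Hohmann ellipse has a_t = (r₁ + r₂)/2 = 28570 km.
On the circular orbit at r = 7640 km, v_c = √(μ/r) = 7.223072 km/s.
Transfer-orbit speed at the same r (vis-viva, a = a_t): v_t = √[μ(2/r − 1/a_t)] = 9.507568 km/s.
Δv₁ = |v_t − v_c| = |9.507568 − 7.223072| = 2.284 km/s.

Δv₁ = 2280 m/s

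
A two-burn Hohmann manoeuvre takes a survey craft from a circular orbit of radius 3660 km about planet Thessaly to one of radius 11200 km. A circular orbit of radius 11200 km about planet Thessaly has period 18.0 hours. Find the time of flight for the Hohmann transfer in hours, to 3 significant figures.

t = 4.86 hours

From Kepler's third law T² = 4π²r³/μ at r = 11200 km, T = 18.0 hours = 18.0 × 3600 s = 64800 s: μ = 4π²r³/T² = 13208.8 km³/s².
Transfer-ellipse semi-major axis a_t = (r₁ + r₂)/2 = (3660 + 11200)/2 = 7430 km.
Transfer time t = π√(a_t³/μ) = π√((7430)³ / 13208.8) = 17510 s.
Converting: 17510 s ÷ 3600 s/hour = 4.86 hours.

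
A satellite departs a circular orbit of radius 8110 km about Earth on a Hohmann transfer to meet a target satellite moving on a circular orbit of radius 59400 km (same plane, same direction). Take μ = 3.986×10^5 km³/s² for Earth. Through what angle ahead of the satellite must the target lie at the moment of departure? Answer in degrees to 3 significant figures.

φ = 103°

Semi-major axis of the transfer orbit: a_t = (8110 + 59400)/2 = 33755 km.
Transfer time t = π√(a_t³/μ) = 30860 s.
The target's mean motion on its circular orbit is ω₂ = √(μ/r₂³) = 4.361×10^-5 rad/s.
Angle swept by the target during transfer: ω₂·t = 1.3458 rad = 77.11°.
The satellite traverses 180° on the transfer ellipse, so the target must lead by 180° − 77.11° = 103°.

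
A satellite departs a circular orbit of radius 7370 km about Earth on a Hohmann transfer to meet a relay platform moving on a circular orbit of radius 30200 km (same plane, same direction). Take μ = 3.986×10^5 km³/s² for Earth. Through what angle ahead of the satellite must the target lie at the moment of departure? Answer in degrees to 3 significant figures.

The Hohmann ellipse has a_t = (r₁ + r₂)/2 = 18785 km.
The half-period of the transfer ellipse is t = π√(a_t³/μ) = 12811 s.
Target angular speed ω₂ = √(μ/r₂³) = 1.2030×10^-4 rad/s.
Angle swept by the target during transfer: ω₂·t = 1.5412 rad = 88.30°.
Arrival is 180° from departure on the ellipse, so φ = 180° − 88.30° = 91.7°.

φ = 91.7°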